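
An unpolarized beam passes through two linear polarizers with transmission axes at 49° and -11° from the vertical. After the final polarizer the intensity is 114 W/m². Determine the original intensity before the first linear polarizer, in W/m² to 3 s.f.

Unpolarized light through the first polarizer → I₁ = ½ I₀, now polarized at 49°.
I₂ = I₁ cos²(-11° − 49°) = 0.5 I₀ · cos²(60°) = 0.125 I₀.
So 114 W/m² = 0.125 I₀, giving I₀ = 114/0.125 = 912 W/m².

I₀ ≈ 912 W/m²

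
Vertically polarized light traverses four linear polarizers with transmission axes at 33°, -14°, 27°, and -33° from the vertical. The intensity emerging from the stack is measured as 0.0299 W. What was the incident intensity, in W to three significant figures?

By Malus's law, I₁ = I₀ cos²(33° − 0°) = I₀ cos²(33°) = 0.7034 I₀.
I₂ = I₁ cos²(-14° − 33°) = 0.7034 I₀ · cos²(47°) = 0.3272 I₀.
I₃ = I₂ cos²(27° + 14°) = 0.3272 I₀ · cos²(41°) = 0.1863 I₀.
I₄ = I₃ cos²(-33° − 27°) = 0.1863 I₀ · cos²(60°) = 0.04659 I₀.
So 0.0299 W = 0.04659 I₀, giving I₀ = 0.0299/0.04659 = 0.6418 W.

I₀ ≈ 0.642 W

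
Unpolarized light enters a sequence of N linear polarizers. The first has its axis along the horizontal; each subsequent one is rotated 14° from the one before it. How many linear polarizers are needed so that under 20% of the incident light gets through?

First polarizer halves the unpolarized light: factor 1/2.
Each further stage multiplies by cos²(14°) = 0.9415.
After N polarizers: T = 0.5·0.9415^(N−1). Require T < 0.20 ⇒ N−1 > ln(0.20/0.5)/ln(0.9415) = 15.19, so N−1 ≥ 16 and N = 17.
Check: N=17 gives T = 0.1905 < 0.20; N=16 gives T = 0.2023.

N = 17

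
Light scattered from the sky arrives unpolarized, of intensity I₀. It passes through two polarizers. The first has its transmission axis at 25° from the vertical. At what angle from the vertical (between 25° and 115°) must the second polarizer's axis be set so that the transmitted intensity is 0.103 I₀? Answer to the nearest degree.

θ ≈ 88°

Unpolarized light through the first polarizer → I₁ = ½ I₀, now polarized at 25°.
Need I₂/I₀ = 0.103, so cos²(θ − 25°) = 0.103 / 0.5 = 0.206.
θ − 25° = arccos(√0.206) = 63.0°, giving θ ≈ 25 + 63.0 = 88.0°.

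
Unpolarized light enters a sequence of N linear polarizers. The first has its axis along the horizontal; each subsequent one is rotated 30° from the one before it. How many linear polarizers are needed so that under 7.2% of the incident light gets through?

N = 8

First polarizer halves the unpolarized light: factor 1/2.
Each further stage multiplies by cos²(30°) = 0.75.
After N polarizers: T = 0.5·0.75^(N−1). Require T < 0.072 ⇒ N−1 > ln(0.072/0.5)/ln(0.75) = 6.74, so N−1 ≥ 7 and N = 8.
Check: N=8 gives T = 0.06674 < 0.072; N=7 gives T = 0.08899.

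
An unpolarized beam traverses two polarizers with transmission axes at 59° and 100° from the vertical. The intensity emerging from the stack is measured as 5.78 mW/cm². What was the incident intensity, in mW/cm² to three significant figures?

I₀ ≈ 20.3 mW/cm²

Unpolarized light through the first polarizer → I₁ = ½ I₀, now polarized at 59°.
I₂ = I₁ cos²(100° − 59°) = 0.5 I₀ · cos²(41°) = 0.2848 I₀.
So 5.78 mW/cm² = 0.2848 I₀, giving I₀ = 5.78/0.2848 = 20.3 mW/cm².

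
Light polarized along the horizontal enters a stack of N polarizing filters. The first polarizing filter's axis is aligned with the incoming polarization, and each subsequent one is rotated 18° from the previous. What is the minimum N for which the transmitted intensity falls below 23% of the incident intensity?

N = 16

First polarizer is aligned with the polarization: full transmission.
Each further stage multiplies by cos²(18°) = 0.9045.
After N polarizers: T = 0.9045^(N−1). Require T < 0.23 ⇒ N−1 > ln(0.23)/ln(0.9045) = 14.64, so N−1 ≥ 15 and N = 16.
Check: N=16 gives T = 0.2219 < 0.23; N=15 gives T = 0.2453.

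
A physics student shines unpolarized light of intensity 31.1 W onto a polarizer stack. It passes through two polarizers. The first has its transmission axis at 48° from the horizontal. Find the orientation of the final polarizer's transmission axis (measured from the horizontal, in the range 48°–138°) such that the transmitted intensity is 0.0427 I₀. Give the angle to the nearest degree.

Unpolarized light through the first polarizer → I₁ = ½ I₀, now polarized at 48°.
Need I₂/I₀ = 0.0427, so cos²(θ − 48°) = 0.0427 / 0.5 = 0.0854.
θ − 48° = arccos(√0.0854) = 73.0°, giving θ ≈ 48 + 73.0 = 121.0°.

θ ≈ 121°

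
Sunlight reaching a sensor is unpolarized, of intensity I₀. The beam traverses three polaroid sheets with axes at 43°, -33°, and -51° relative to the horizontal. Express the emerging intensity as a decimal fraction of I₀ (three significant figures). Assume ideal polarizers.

≈ 0.0265 I₀

Unpolarized light through the first polarizer → I₁ = ½ I₀, now polarized at 43°.
I₂ = I₁ cos²(-33° − 43°) = 0.5 I₀ · cos²(76°) = 0.02926 I₀.
I₃ = I₂ cos²(-51° + 33°) = 0.02926 I₀ · cos²(18°) = 0.02647 I₀.
Transmitted fraction = 0.02647.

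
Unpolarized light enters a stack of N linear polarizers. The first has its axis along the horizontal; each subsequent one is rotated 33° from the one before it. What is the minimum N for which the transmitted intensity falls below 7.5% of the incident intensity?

First polarizer halves the unpolarized light: factor 1/2.
Each further stage multiplies by cos²(33°) = 0.7034.
After N polarizers: T = 0.5·0.7034^(N−1). Require T < 0.075 ⇒ N−1 > ln(0.075/0.5)/ln(0.7034) = 5.39, so N−1 ≥ 6 and N = 7.
Check: N=7 gives T = 0.06054 < 0.075; N=6 gives T = 0.08608.

N = 7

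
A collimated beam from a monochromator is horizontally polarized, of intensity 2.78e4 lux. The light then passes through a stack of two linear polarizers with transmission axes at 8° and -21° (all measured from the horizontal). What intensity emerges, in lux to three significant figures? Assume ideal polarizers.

I ≈ 2.09e4 lux

By Malus's law, I₁ = 2.78e4 lux · cos²(8°) = 2.726e+04 lux.
I₂ = I₁ · cos²(29°) = 2.726e+04 · 0.765 = 2.085e+04 lux.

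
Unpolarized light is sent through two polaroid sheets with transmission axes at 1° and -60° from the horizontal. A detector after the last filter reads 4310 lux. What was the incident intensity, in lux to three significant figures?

Unpolarized light through the first polarizer → I₁ = ½ I₀, now polarized at 1°.
I₂ = I₁ cos²(-60° − 1°) = 0.5 I₀ · cos²(61°) = 0.1175 I₀.
So 4310 lux = 0.1175 I₀, giving I₀ = 4310/0.1175 = 3.667e+04 lux.

I₀ ≈ 3.67e4 lux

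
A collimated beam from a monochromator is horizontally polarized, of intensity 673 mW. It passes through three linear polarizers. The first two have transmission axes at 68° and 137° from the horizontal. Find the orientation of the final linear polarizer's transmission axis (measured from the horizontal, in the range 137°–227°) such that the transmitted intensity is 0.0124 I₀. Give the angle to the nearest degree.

θ ≈ 171°

I₁ = I₀ cos²(68° − 0°) = I₀ cos²(68°) = 0.1403 I₀.
I₂ = I₁ cos²(137° − 68°) = 0.1403 I₀ · cos²(69°) = 0.01802 I₀.
Need I₃/I₀ = 0.0124, so cos²(θ − 137°) = 0.0124 / 0.01802 = 0.688.
θ − 137° = arccos(√0.688) = 34.0°, giving θ ≈ 137 + 34.0 = 171.0°.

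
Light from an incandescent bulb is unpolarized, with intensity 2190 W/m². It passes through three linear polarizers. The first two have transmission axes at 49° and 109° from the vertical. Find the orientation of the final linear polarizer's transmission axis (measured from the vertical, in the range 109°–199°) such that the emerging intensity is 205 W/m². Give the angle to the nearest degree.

θ ≈ 139°

Unpolarized light through the first polarizer → I₁ = ½ I₀, now polarized at 49°.
I₂ = I₁ cos²(109° − 49°) = 0.5 I₀ · cos²(60°) = 0.125 I₀.
Target fraction: 205 / 2190 W/m² = 0.09361 of I₀.
Need I₃/I₀ = 0.09361, so cos²(θ − 109°) = 0.09361 / 0.125 = 0.7489.
θ − 109° = arccos(√0.7489) = 30.1°, giving θ ≈ 109 + 30.1 = 139.1°.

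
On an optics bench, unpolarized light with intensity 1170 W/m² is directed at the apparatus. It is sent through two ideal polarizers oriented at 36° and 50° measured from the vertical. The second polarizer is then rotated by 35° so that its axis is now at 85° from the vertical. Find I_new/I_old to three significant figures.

Before rotation:
Unpolarized light through the first polarizer → I₁ = ½ I₀, now polarized at 36°.
I₂ = I₁ cos²(50° − 36°) = 0.5 I₀ · cos²(14°) = 0.4707 I₀.
After rotation:
Unpolarized light through the first polarizer → I₁ = ½ I₀, now polarized at 36°.
I₂ = I₁ cos²(85° − 36°) = 0.5 I₀ · cos²(49°) = 0.2152 I₀.
Ratio = 0.2152 / 0.4707 = 0.4572.

I_new/I_old ≈ 0.457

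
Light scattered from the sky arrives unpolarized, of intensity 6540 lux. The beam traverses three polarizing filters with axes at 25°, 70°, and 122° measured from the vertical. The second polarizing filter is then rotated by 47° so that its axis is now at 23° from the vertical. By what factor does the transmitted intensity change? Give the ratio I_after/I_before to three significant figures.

I_new/I_old ≈ 0.129

Before rotation:
Unpolarized light through the first polarizer → I₁ = ½ I₀, now polarized at 25°.
I₂ = I₁ cos²(70° − 25°) = 0.5 I₀ · cos²(45°) = 0.25 I₀.
I₃ = I₂ cos²(122° − 70°) = 0.25 I₀ · cos²(52°) = 0.09476 I₀.
After rotation:
Unpolarized light through the first polarizer → I₁ = ½ I₀, now polarized at 25°.
I₂ = I₁ cos²(23° − 25°) = 0.5 I₀ · cos²(2°) = 0.4994 I₀.
Angle between axes 2 and 3: 81°. I₃ = 0.4994 I₀ · cos²(81°) = 0.01222 I₀.
Ratio = 0.01222 / 0.09476 = 0.129.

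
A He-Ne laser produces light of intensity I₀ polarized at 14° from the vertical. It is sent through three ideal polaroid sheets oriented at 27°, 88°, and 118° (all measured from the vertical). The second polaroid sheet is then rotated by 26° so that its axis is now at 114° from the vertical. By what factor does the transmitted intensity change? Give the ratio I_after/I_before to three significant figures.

I_new/I_old ≈ 0.0155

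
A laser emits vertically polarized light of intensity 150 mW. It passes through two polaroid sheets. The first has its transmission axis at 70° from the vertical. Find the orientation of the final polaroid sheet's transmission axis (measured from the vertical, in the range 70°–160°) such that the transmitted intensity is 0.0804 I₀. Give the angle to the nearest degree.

θ ≈ 104°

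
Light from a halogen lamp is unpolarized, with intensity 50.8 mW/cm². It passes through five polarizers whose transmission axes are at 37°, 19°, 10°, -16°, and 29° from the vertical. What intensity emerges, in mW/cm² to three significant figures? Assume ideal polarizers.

Unpolarized light through the first polarizer → I₁ = 50.8 mW/cm²/2 = 25.4 mW/cm², polarized at 37°.
I₂ = I₁ · cos²(18°) = 25.4 · 0.9045 = 22.97 mW/cm².
I₃ = I₂ · cos²(9°) = 22.97 · 0.9755 = 22.41 mW/cm².
I₄ = I₃ · cos²(26°) = 22.41 · 0.8078 = 18.11 mW/cm².
I₅ = I₄ · cos²(45°) = 18.11 · 0.5 = 9.053 mW/cm².

I ≈ 9.05 mW/cm²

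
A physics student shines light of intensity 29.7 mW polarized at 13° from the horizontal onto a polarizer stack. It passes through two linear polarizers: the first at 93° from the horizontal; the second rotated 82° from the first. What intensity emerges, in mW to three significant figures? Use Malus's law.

By Malus's law, I₁ = 29.7 mW · cos²(80°) = 0.8956 mW.
I₂ = I₁ · cos²(82°) = 0.8956 · 0.01937 = 0.01735 mW.

I ≈ 0.0173 mW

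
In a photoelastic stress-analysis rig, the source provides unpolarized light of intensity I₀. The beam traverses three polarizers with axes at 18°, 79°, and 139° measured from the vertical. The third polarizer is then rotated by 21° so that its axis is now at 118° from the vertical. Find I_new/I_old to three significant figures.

Before rotation:
Unpolarized light through the first polarizer → I₁ = ½ I₀, now polarized at 18°.
I₂ = I₁ cos²(79° − 18°) = 0.5 I₀ · cos²(61°) = 0.1175 I₀.
I₃ = I₂ cos²(139° − 79°) = 0.1175 I₀ · cos²(60°) = 0.02938 I₀.
After rotation:
Unpolarized light through the first polarizer → I₁ = ½ I₀, now polarized at 18°.
I₂ = I₁ cos²(79° − 18°) = 0.5 I₀ · cos²(61°) = 0.1175 I₀.
I₃ = I₂ cos²(118° − 79°) = 0.1175 I₀ · cos²(39°) = 0.07098 I₀.
Ratio = 0.07098 / 0.02938 = 2.416.

I_new/I_old ≈ 2.42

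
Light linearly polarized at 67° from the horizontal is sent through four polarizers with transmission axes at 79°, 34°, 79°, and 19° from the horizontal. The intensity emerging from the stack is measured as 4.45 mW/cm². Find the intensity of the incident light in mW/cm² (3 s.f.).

I₀ ≈ 74.4 mW/cm²

I₁ = I₀ cos²(79° − 67°) = I₀ cos²(12°) = 0.9568 I₀.
I₂ = I₁ cos²(34° − 79°) = 0.9568 I₀ · cos²(45°) = 0.4784 I₀.
I₃ = I₂ cos²(79° − 34°) = 0.4784 I₀ · cos²(45°) = 0.2392 I₀.
I₄ = I₃ cos²(19° − 79°) = 0.2392 I₀ · cos²(60°) = 0.0598 I₀.
So 4.45 mW/cm² = 0.0598 I₀, giving I₀ = 4.45/0.0598 = 74.42 mW/cm².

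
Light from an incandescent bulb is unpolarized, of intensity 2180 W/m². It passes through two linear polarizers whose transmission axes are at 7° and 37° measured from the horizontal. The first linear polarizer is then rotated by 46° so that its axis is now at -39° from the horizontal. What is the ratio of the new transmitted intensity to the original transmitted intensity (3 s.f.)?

I_new/I_old ≈ 0.0780

Before rotation:
Unpolarized light through the first polarizer → I₁ = ½ I₀, now polarized at 7°.
I₂ = I₁ cos²(37° − 7°) = 0.5 I₀ · cos²(30°) = 0.375 I₀.
After rotation:
Unpolarized light through the first polarizer → I₁ = ½ I₀, now polarized at -39°.
I₂ = I₁ cos²(37° + 39°) = 0.5 I₀ · cos²(76°) = 0.02926 I₀.
Ratio = 0.02926 / 0.375 = 0.07803.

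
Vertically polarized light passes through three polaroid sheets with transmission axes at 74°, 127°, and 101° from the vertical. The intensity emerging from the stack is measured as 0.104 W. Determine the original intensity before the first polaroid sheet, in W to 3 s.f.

I₀ ≈ 4.68 W

I₁ = I₀ cos²(74° − 0°) = I₀ cos²(74°) = 0.07598 I₀.
I₂ = I₁ cos²(127° − 74°) = 0.07598 I₀ · cos²(53°) = 0.02752 I₀.
I₃ = I₂ cos²(101° − 127°) = 0.02752 I₀ · cos²(26°) = 0.02223 I₀.
So 0.104 W = 0.02223 I₀, giving I₀ = 0.104/0.02223 = 4.679 W.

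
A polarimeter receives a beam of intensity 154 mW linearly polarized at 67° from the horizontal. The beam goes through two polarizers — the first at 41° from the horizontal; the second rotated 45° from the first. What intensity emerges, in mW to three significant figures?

By Malus's law, I₁ = 154 mW · cos²(26°) = 124.4 mW.
I₂ = I₁ · cos²(45°) = 124.4 · 0.5 = 62.2 mW.

I ≈ 62.2 mW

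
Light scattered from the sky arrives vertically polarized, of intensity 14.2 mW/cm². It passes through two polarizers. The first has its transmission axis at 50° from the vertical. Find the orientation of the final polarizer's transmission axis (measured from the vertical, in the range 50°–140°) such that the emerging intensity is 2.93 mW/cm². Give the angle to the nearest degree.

θ ≈ 95°

I₁ = I₀ cos²(50° − 0°) = I₀ cos²(50°) = 0.4132 I₀.
Target fraction: 2.93 / 14.2 mW/cm² = 0.2063 of I₀.
Need I₂/I₀ = 0.2063, so cos²(θ − 50°) = 0.2063 / 0.4132 = 0.4994.
θ − 50° = arccos(√0.4994) = 45.0°, giving θ ≈ 50 + 45.0 = 95.0°.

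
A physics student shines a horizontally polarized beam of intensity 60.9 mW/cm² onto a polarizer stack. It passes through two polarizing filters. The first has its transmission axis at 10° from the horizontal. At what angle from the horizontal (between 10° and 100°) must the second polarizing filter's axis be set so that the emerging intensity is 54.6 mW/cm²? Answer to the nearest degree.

By Malus's law, I₁ = I₀ cos²(10° − 0°) = I₀ cos²(10°) = 0.9698 I₀.
Target fraction: 54.6 / 60.9 mW/cm² = 0.8966 of I₀.
Need I₂/I₀ = 0.8966, so cos²(θ − 10°) = 0.8966 / 0.9698 = 0.9244.
θ − 10° = arccos(√0.9244) = 16.0°, giving θ ≈ 10 + 16.0 = 26.0°.

θ ≈ 26°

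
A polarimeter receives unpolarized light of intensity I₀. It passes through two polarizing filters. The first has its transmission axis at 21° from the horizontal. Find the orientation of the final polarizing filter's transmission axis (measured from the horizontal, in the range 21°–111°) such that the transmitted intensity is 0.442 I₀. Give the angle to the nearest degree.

Unpolarized light through the first polarizer → I₁ = ½ I₀, now polarized at 21°.
Need I₂/I₀ = 0.442, so cos²(θ − 21°) = 0.442 / 0.5 = 0.884.
θ − 21° = arccos(√0.884) = 19.9°, giving θ ≈ 21 + 19.9 = 40.9°.

θ ≈ 41°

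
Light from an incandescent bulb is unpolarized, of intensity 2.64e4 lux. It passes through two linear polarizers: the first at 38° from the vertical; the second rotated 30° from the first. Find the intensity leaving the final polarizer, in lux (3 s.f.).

I ≈ 9900 lux

Unpolarized light through the first polarizer → I₁ = 2.64e4 lux/2 = 1.32e+04 lux, polarized at 38°.
I₂ = I₁ · cos²(30°) = 1.32e+04 · 0.75 = 9900 lux.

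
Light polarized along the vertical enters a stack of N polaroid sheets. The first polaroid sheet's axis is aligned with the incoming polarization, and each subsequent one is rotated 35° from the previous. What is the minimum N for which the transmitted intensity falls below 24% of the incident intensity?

First polarizer is aligned with the polarization: full transmission.
Each further stage multiplies by cos²(35°) = 0.671.
After N polarizers: T = 0.671^(N−1). Require T < 0.24 ⇒ N−1 > ln(0.24)/ln(0.671) = 3.58, so N−1 ≥ 4 and N = 5.
Check: N=5 gives T = 0.2027 < 0.24; N=4 gives T = 0.3021.

N = 5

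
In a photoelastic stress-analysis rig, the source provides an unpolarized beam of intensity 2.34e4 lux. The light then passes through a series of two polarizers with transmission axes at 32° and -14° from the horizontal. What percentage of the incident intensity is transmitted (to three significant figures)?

≈ 24.1%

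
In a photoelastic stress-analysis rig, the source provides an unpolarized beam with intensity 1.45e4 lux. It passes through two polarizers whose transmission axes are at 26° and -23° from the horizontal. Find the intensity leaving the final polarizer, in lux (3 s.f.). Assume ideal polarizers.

I ≈ 3120 lux

Unpolarized light through the first polarizer → I₁ = 1.45e4 lux/2 = 7250 lux, polarized at 26°.
I₂ = I₁ · cos²(49°) = 7250 · 0.4304 = 3120 lux.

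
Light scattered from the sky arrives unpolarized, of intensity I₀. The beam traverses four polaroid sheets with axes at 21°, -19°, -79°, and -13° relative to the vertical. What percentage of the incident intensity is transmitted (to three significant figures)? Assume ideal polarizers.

Unpolarized light through the first polarizer → I₁ = ½ I₀, now polarized at 21°.
I₂ = I₁ cos²(-19° − 21°) = 0.5 I₀ · cos²(40°) = 0.2934 I₀.
I₃ = I₂ cos²(-79° + 19°) = 0.2934 I₀ · cos²(60°) = 0.07335 I₀.
I₄ = I₃ cos²(-13° + 79°) = 0.07335 I₀ · cos²(66°) = 0.01214 I₀.
That is 1.214% of the incident intensity.

≈ 1.21%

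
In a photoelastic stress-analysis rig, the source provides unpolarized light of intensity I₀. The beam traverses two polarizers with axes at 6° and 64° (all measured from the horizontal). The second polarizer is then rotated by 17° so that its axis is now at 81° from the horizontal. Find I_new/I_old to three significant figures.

I_new/I_old ≈ 0.239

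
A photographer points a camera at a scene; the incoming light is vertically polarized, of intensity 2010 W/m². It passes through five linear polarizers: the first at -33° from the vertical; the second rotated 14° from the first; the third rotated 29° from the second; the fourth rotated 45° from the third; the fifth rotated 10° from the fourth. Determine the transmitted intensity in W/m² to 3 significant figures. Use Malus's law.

By Malus's law, I₁ = 2010 W/m² · cos²(33°) = 1414 W/m².
I₂ = I₁ · cos²(14°) = 1414 · 0.9415 = 1331 W/m².
I₃ = I₂ · cos²(29°) = 1331 · 0.765 = 1018 W/m².
I₄ = I₃ · cos²(45°) = 1018 · 0.5 = 509.1 W/m².
I₅ = I₄ · cos²(10°) = 509.1 · 0.9698 = 493.7 W/m².

I ≈ 494 W/m²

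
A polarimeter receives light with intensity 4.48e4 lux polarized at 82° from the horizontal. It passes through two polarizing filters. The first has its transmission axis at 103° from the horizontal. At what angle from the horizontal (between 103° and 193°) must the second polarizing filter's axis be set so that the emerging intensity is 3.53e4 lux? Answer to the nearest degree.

θ ≈ 121°

I₁ = I₀ cos²(103° − 82°) = I₀ cos²(21°) = 0.8716 I₀.
Target fraction: 3.53e4 / 4.48e4 lux = 0.7879 of I₀.
Need I₂/I₀ = 0.7879, so cos²(θ − 103°) = 0.7879 / 0.8716 = 0.9041.
θ − 103° = arccos(√0.9041) = 18.0°, giving θ ≈ 103 + 18.0 = 121.0°.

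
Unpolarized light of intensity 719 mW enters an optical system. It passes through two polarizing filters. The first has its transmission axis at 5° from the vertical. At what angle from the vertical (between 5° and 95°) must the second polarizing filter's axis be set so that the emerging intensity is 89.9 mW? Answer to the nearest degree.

Unpolarized light through the first polarizer → I₁ = ½ I₀, now polarized at 5°.
Target fraction: 89.9 / 719 mW = 0.125 of I₀.
Need I₂/I₀ = 0.125, so cos²(θ − 5°) = 0.125 / 0.5 = 0.2501.
θ − 5° = arccos(√0.2501) = 60.0°, giving θ ≈ 5 + 60.0 = 65.0°.

θ ≈ 65°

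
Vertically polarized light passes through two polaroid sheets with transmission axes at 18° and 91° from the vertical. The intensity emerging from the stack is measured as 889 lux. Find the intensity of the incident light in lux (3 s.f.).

I₀ ≈ 1.15e4 lux

I₁ = I₀ cos²(18° − 0°) = I₀ cos²(18°) = 0.9045 I₀.
I₂ = I₁ cos²(91° − 18°) = 0.9045 I₀ · cos²(73°) = 0.07732 I₀.
So 889 lux = 0.07732 I₀, giving I₀ = 889/0.07732 = 1.15e+04 lux.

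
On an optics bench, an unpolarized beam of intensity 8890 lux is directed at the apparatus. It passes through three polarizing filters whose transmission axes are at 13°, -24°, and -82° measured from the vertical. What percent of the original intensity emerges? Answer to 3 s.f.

≈ 8.96%

Unpolarized light through the first polarizer → I₁ = 8890 lux/2 = 4445 lux, polarized at 13°.
I₂ = I₁ · cos²(37°) = 4445 · 0.6378 = 2835 lux.
I₃ = I₂ · cos²(58°) = 2835 · 0.2808 = 796.1 lux.
That is 8.955% of the incident intensity.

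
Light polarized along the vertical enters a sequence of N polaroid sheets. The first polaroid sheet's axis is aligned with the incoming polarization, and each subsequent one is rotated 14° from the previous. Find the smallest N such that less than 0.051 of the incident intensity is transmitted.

N = 51

First polarizer is aligned with the polarization: full transmission.
Each further stage multiplies by cos²(14°) = 0.9415.
After N polarizers: T = 0.9415^(N−1). Require T < 0.051 ⇒ N−1 > ln(0.051)/ln(0.9415) = 49.34, so N−1 ≥ 50 and N = 51.
Check: N=51 gives T = 0.04902 < 0.051; N=50 gives T = 0.05207.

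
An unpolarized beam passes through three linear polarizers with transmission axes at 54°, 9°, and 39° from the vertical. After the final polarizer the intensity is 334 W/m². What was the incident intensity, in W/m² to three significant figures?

Unpolarized light through the first polarizer → I₁ = ½ I₀, now polarized at 54°.
I₂ = I₁ cos²(9° − 54°) = 0.5 I₀ · cos²(45°) = 0.25 I₀.
I₃ = I₂ cos²(39° − 9°) = 0.25 I₀ · cos²(30°) = 0.1875 I₀.
So 334 W/m² = 0.1875 I₀, giving I₀ = 334/0.1875 = 1781 W/m².

I₀ ≈ 1780 W/m²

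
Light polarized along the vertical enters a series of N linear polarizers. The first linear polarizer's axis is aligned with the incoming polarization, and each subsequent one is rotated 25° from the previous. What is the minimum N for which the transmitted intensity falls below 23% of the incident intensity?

First polarizer is aligned with the polarization: full transmission.
Each further stage multiplies by cos²(25°) = 0.8214.
After N polarizers: T = 0.8214^(N−1). Require T < 0.23 ⇒ N−1 > ln(0.23)/ln(0.8214) = 7.47, so N−1 ≥ 8 and N = 9.
Check: N=9 gives T = 0.2072 < 0.23; N=8 gives T = 0.2523.

N = 9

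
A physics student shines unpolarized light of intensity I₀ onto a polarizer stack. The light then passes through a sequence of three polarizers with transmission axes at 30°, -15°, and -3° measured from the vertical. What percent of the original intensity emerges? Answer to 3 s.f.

≈ 23.9%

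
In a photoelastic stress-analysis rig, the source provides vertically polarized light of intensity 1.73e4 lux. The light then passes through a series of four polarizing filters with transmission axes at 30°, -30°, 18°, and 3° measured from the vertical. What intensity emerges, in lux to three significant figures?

I ≈ 1360 lux

I₁ = 1.73e4 lux · cos²(30°) = 1.298e+04 lux.
I₂ = I₁ · cos²(60°) = 1.298e+04 · 0.25 = 3244 lux.
I₃ = I₂ · cos²(48°) = 3244 · 0.4477 = 1452 lux.
I₄ = I₃ · cos²(15°) = 1452 · 0.933 = 1355 lux.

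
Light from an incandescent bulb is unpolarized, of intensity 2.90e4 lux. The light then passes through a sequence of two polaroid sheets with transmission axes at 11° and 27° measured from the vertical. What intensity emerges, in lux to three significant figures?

I ≈ 1.34e4 lux

Unpolarized light through the first polarizer → I₁ = 2.90e4 lux/2 = 1.45e+04 lux, polarized at 11°.
I₂ = I₁ · cos²(16°) = 1.45e+04 · 0.924 = 1.34e+04 lux.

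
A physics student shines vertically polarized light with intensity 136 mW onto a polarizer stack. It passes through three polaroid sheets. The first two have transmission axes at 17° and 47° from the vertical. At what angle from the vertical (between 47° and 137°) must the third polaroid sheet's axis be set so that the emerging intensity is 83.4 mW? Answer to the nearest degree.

By Malus's law, I₁ = I₀ cos²(17° − 0°) = I₀ cos²(17°) = 0.9145 I₀.
I₂ = I₁ cos²(47° − 17°) = 0.9145 I₀ · cos²(30°) = 0.6859 I₀.
Target fraction: 83.4 / 136 mW = 0.6132 of I₀.
Need I₃/I₀ = 0.6132, so cos²(θ − 47°) = 0.6132 / 0.6859 = 0.8941.
θ − 47° = arccos(√0.8941) = 19.0°, giving θ ≈ 47 + 19.0 = 66.0°.

θ ≈ 66°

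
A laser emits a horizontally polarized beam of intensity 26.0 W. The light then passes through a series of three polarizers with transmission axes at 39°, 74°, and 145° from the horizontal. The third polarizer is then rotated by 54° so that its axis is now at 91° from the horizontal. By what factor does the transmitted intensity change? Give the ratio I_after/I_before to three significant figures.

Before rotation:
I₁ = I₀ cos²(39° − 0°) = I₀ cos²(39°) = 0.604 I₀.
I₂ = I₁ cos²(74° − 39°) = 0.604 I₀ · cos²(35°) = 0.4053 I₀.
I₃ = I₂ cos²(145° − 74°) = 0.4053 I₀ · cos²(71°) = 0.04296 I₀.
After rotation:
I₁ = I₀ cos²(39° − 0°) = I₀ cos²(39°) = 0.604 I₀.
I₂ = I₁ cos²(74° − 39°) = 0.604 I₀ · cos²(35°) = 0.4053 I₀.
I₃ = I₂ cos²(91° − 74°) = 0.4053 I₀ · cos²(17°) = 0.3706 I₀.
Ratio = 0.3706 / 0.04296 = 8.628.

I_new/I_old ≈ 8.63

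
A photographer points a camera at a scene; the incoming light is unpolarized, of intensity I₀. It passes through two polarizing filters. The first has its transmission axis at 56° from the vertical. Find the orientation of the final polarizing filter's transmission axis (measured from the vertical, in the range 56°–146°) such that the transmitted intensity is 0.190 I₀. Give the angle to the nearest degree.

θ ≈ 108°

Unpolarized light through the first polarizer → I₁ = ½ I₀, now polarized at 56°.
Need I₂/I₀ = 0.19, so cos²(θ − 56°) = 0.19 / 0.5 = 0.38.
θ − 56° = arccos(√0.38) = 51.9°, giving θ ≈ 56 + 51.9 = 107.9°.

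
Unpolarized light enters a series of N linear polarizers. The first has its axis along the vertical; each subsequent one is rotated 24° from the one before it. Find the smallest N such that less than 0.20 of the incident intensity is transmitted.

N = 7

First polarizer halves the unpolarized light: factor 1/2.
Each further stage multiplies by cos²(24°) = 0.8346.
After N polarizers: T = 0.5·0.8346^(N−1). Require T < 0.20 ⇒ N−1 > ln(0.20/0.5)/ln(0.8346) = 5.07, so N−1 ≥ 6 and N = 7.
Check: N=7 gives T = 0.1689 < 0.20; N=6 gives T = 0.2024.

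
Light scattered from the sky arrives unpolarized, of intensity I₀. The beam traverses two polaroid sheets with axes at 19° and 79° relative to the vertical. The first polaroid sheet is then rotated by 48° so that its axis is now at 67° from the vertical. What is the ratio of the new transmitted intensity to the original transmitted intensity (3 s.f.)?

Before rotation:
Unpolarized light through the first polarizer → I₁ = ½ I₀, now polarized at 19°.
I₂ = I₁ cos²(79° − 19°) = 0.5 I₀ · cos²(60°) = 0.125 I₀.
After rotation:
Unpolarized light through the first polarizer → I₁ = ½ I₀, now polarized at 67°.
I₂ = I₁ cos²(79° − 67°) = 0.5 I₀ · cos²(12°) = 0.4784 I₀.
Ratio = 0.4784 / 0.125 = 3.827.

I_new/I_old ≈ 3.83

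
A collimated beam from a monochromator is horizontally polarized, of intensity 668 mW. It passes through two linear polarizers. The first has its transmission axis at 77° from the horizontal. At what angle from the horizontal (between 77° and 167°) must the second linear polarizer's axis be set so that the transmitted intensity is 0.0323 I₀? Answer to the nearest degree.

θ ≈ 114°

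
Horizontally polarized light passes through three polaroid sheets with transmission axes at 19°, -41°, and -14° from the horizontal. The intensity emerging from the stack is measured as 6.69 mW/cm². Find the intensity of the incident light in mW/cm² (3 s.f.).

By Malus's law, I₁ = I₀ cos²(19° − 0°) = I₀ cos²(19°) = 0.894 I₀.
I₂ = I₁ cos²(-41° − 19°) = 0.894 I₀ · cos²(60°) = 0.2235 I₀.
I₃ = I₂ cos²(-14° + 41°) = 0.2235 I₀ · cos²(27°) = 0.1774 I₀.
So 6.69 mW/cm² = 0.1774 I₀, giving I₀ = 6.69/0.1774 = 37.7 mW/cm².

I₀ ≈ 37.7 mW/cm²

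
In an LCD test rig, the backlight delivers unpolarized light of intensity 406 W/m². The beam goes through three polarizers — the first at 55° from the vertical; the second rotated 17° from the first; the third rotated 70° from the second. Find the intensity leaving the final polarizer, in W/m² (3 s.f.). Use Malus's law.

Unpolarized light through the first polarizer → I₁ = 406 W/m²/2 = 203 W/m², polarized at 55°.
I₂ = I₁ · cos²(17°) = 203 · 0.9145 = 185.6 W/m².
I₃ = I₂ · cos²(70°) = 185.6 · 0.117 = 21.72 W/m².

I ≈ 21.7 W/m²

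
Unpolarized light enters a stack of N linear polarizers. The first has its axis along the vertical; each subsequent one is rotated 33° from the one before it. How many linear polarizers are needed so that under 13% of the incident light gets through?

First polarizer halves the unpolarized light: factor 1/2.
Each further stage multiplies by cos²(33°) = 0.7034.
After N polarizers: T = 0.5·0.7034^(N−1). Require T < 0.13 ⇒ N−1 > ln(0.13/0.5)/ln(0.7034) = 3.83, so N−1 ≥ 4 and N = 5.
Check: N=5 gives T = 0.1224 < 0.13; N=4 gives T = 0.174.

N = 5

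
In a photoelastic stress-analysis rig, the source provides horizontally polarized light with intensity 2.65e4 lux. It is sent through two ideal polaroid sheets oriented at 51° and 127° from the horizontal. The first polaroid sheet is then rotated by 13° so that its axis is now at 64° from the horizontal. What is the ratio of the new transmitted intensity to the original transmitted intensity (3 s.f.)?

I_new/I_old ≈ 1.71

Before rotation:
By Malus's law, I₁ = I₀ cos²(51° − 0°) = I₀ cos²(51°) = 0.396 I₀.
I₂ = I₁ cos²(127° − 51°) = 0.396 I₀ · cos²(76°) = 0.02318 I₀.
After rotation:
I₁ = I₀ cos²(64° − 0°) = I₀ cos²(64°) = 0.1922 I₀.
I₂ = I₁ cos²(127° − 64°) = 0.1922 I₀ · cos²(63°) = 0.03961 I₀.
Ratio = 0.03961 / 0.02318 = 1.709.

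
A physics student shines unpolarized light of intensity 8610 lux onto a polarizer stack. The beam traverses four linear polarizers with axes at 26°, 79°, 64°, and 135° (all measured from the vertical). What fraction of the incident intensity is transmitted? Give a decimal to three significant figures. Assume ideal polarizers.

I/I₀ ≈ 0.0179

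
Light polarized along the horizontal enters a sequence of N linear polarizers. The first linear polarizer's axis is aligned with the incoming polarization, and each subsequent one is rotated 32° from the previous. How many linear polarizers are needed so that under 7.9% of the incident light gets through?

First polarizer is aligned with the polarization: full transmission.
Each further stage multiplies by cos²(32°) = 0.7192.
After N polarizers: T = 0.7192^(N−1). Require T < 0.079 ⇒ N−1 > ln(0.079)/ln(0.7192) = 7.70, so N−1 ≥ 8 and N = 9.
Check: N=9 gives T = 0.07157 < 0.079; N=8 gives T = 0.09951.

N = 9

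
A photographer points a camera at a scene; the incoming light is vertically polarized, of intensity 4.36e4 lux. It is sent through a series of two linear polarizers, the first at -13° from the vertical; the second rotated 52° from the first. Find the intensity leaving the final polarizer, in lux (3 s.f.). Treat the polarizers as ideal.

By Malus's law, I₁ = 4.36e4 lux · cos²(13°) = 4.139e+04 lux.
I₂ = I₁ · cos²(52°) = 4.139e+04 · 0.379 = 1.569e+04 lux.

I ≈ 1.57e4 lux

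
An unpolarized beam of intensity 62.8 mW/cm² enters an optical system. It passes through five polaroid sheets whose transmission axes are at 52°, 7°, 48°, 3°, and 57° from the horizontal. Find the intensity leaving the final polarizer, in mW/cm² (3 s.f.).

Unpolarized light through the first polarizer → I₁ = 62.8 mW/cm²/2 = 31.4 mW/cm², polarized at 52°.
I₂ = I₁ · cos²(45°) = 31.4 · 0.5 = 15.7 mW/cm².
I₃ = I₂ · cos²(41°) = 15.7 · 0.5696 = 8.943 mW/cm².
I₄ = I₃ · cos²(45°) = 8.943 · 0.5 = 4.471 mW/cm².
I₅ = I₄ · cos²(54°) = 4.471 · 0.3455 = 1.545 mW/cm².

I ≈ 1.54 mW/cm²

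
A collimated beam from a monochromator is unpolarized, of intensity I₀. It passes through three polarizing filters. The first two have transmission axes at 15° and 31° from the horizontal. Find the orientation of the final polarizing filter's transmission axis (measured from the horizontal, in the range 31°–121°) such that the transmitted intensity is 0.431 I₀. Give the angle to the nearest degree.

Unpolarized light through the first polarizer → I₁ = ½ I₀, now polarized at 15°.
I₂ = I₁ cos²(31° − 15°) = 0.5 I₀ · cos²(16°) = 0.462 I₀.
Need I₃/I₀ = 0.431, so cos²(θ − 31°) = 0.431 / 0.462 = 0.9329.
θ − 31° = arccos(√0.9329) = 15.0°, giving θ ≈ 31 + 15.0 = 46.0°.

θ ≈ 46°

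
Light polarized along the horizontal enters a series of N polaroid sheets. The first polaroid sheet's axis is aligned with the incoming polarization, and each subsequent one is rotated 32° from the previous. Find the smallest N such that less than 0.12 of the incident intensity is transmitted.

N = 8

First polarizer is aligned with the polarization: full transmission.
Each further stage multiplies by cos²(32°) = 0.7192.
After N polarizers: T = 0.7192^(N−1). Require T < 0.12 ⇒ N−1 > ln(0.12)/ln(0.7192) = 6.43, so N−1 ≥ 7 and N = 8.
Check: N=8 gives T = 0.09951 < 0.12; N=7 gives T = 0.1384.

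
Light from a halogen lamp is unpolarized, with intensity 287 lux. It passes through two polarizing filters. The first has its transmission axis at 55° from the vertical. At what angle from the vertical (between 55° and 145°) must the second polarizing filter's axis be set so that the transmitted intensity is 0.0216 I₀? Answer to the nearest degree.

θ ≈ 133°

Unpolarized light through the first polarizer → I₁ = ½ I₀, now polarized at 55°.
Need I₂/I₀ = 0.0216, so cos²(θ − 55°) = 0.0216 / 0.5 = 0.0432.
θ − 55° = arccos(√0.0432) = 78.0°, giving θ ≈ 55 + 78.0 = 133.0°.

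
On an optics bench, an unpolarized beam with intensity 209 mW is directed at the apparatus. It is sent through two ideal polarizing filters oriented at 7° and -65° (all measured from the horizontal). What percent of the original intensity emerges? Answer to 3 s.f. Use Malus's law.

Unpolarized light through the first polarizer → I₁ = 209 mW/2 = 104.5 mW, polarized at 7°.
I₂ = I₁ · cos²(72°) = 104.5 · 0.09549 = 9.979 mW.
That is 4.775% of the incident intensity.

≈ 4.77%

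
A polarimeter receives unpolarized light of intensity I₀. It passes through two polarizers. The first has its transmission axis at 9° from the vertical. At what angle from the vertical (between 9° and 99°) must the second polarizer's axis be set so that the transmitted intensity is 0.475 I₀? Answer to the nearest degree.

Unpolarized light through the first polarizer → I₁ = ½ I₀, now polarized at 9°.
Need I₂/I₀ = 0.475, so cos²(θ − 9°) = 0.475 / 0.5 = 0.95.
θ − 9° = arccos(√0.95) = 12.9°, giving θ ≈ 9 + 12.9 = 21.9°.

θ ≈ 22°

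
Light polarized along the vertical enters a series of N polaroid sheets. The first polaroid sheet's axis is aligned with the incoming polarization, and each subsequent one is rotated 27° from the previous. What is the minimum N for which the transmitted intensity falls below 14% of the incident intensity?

First polarizer is aligned with the polarization: full transmission.
Each further stage multiplies by cos²(27°) = 0.7939.
After N polarizers: T = 0.7939^(N−1). Require T < 0.14 ⇒ N−1 > ln(0.14)/ln(0.7939) = 8.52, so N−1 ≥ 9 and N = 10.
Check: N=10 gives T = 0.1253 < 0.14; N=9 gives T = 0.1578.

N = 10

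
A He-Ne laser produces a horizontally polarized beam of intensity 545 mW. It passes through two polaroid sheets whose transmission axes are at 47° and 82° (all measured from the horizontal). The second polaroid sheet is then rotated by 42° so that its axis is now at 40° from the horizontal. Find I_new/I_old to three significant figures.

Before rotation:
By Malus's law, I₁ = I₀ cos²(47° − 0°) = I₀ cos²(47°) = 0.4651 I₀.
I₂ = I₁ cos²(82° − 47°) = 0.4651 I₀ · cos²(35°) = 0.3121 I₀.
After rotation:
I₁ = I₀ cos²(47° − 0°) = I₀ cos²(47°) = 0.4651 I₀.
I₂ = I₁ cos²(40° − 47°) = 0.4651 I₀ · cos²(7°) = 0.4582 I₀.
Ratio = 0.4582 / 0.3121 = 1.468.

I_new/I_old ≈ 1.47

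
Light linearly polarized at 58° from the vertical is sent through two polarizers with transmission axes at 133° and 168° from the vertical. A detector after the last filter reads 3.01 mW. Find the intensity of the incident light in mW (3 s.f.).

I₀ ≈ 67.0 mW

By Malus's law, I₁ = I₀ cos²(133° − 58°) = I₀ cos²(75°) = 0.06699 I₀.
I₂ = I₁ cos²(168° − 133°) = 0.06699 I₀ · cos²(35°) = 0.04495 I₀.
So 3.01 mW = 0.04495 I₀, giving I₀ = 3.01/0.04495 = 66.96 mW.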